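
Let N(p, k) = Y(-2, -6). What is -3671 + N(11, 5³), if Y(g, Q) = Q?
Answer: -3677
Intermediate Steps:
N(p, k) = -6
-3671 + N(11, 5³) = -3671 - 6 = -3677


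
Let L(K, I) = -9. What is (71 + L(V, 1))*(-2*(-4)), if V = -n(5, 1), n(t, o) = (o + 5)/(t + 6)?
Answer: 496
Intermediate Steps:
n(t, o) = (5 + o)/(6 + t)
V = -6/11 (V = -(5 + 1)/(6 + 5) = -6/11 ≈ -0.54545)
(71 + L(V, 1))*(-2*(-4)) = (71 - 9)*(-2*(-4)) = 62*8 = 496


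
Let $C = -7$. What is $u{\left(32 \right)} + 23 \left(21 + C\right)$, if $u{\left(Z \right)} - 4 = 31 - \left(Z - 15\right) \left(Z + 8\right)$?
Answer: $-323$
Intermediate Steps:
$u{\left(Z \right)} = 35 - \left(-15 + Z\right) \left(8 + Z\right)$ ($u{\left(Z \right)} = 4 - \left(-31 + \left(Z - 15\right) \left(Z + 8\right)\right) = 4 - \left(-31 + \left(-15 + Z\right) \left(8 + Z\right)\right) = 35 - \left(-15 + Z\right) \left(8 + Z\right)$)
$u{\left(32 \right)} + 23 \left(21 + C\right) = \left(155 - 32^{2} + 7 \cdot 32\right) + 23 \left(21 - 7\right) = \left(155 - 1024 + 224\right) + 23 \cdot 14 = \left(155 - 1024 + 224\right) + 322 = -645 + 322 = -323$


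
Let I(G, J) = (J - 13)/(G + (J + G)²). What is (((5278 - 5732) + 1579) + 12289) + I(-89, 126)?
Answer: 17170033/1280 ≈ 13414.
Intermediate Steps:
I(G, J) = (-13 + J)/(G + (G + J)²)
(((5278 - 5732) + 1579) + 12289) + I(-89, 126) = (((5278 - 5732) + 1579) + 12289) + (-13 + 126)/(-89 + (-89 + 126)²) = ((-454 + 1579) + 12289) + 113/(-89 + 37²) = (1125 + 12289) + 113/(-89 + 1369) = 13414 + 113/1280 = 17170033/1280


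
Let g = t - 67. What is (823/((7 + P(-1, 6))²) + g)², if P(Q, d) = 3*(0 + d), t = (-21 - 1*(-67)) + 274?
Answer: 25264466704/390625 ≈ 64677.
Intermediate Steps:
t = 320 (t = (-21 + 67) + 274 = 46 + 274 = 320)
P(Q, d) = 3*d
g = 253 (g = 320 - 67 = 253)
(823/((7 + P(-1, 6))²) + g)² = (823/((7 + 3*6)²) + 253)² = (823/((7 + 18)²) + 253)² = (823/(25²) + 253)² = (823/625 + 253)² = (158948/625)² = 25264466704/390625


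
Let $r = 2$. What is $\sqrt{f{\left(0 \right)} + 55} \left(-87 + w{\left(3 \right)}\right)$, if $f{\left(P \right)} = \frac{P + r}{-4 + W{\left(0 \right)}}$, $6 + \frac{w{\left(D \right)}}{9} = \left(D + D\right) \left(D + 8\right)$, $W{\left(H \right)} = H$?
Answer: $\frac{453 \sqrt{218}}{2} \approx 3344.2$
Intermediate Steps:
$w{\left(D \right)} = -54 + 18 D \left(8 + D\right)$ ($w{\left(D \right)} = -54 + 9 \left(D + D\right) \left(D + 8\right) = -54 + 9 \cdot 2 D \left(8 + D\right) = -54 + 18 D \left(8 + D\right)$)
$f{\left(P \right)} = - \frac{1}{2} - \frac{P}{4}$ ($f{\left(P \right)} = \frac{P + 2}{-4 + 0} = \frac{2 + P}{-4} = \left(2 + P\right) \left(- \frac{1}{4}\right) = - \frac{1}{2} - \frac{P}{4}$)
$\sqrt{f{\left(0 \right)} + 55} \left(-87 + w{\left(3 \right)}\right) = \sqrt{\left(- \frac{1}{2} - 0\right) + 55} \left(-87 + \left(-54 + 18 \cdot 3^{2} + 144 \cdot 3\right)\right) = \sqrt{\left(- \frac{1}{2} + 0\right) + 55} \left(-87 + \left(-54 + 18 \cdot 9 + 432\right)\right) = \sqrt{- \frac{1}{2} + 55} \left(-87 + \left(-54 + 162 + 432\right)\right) = \sqrt{\frac{109}{2}} \left(-87 + 540\right) = \frac{\sqrt{218}}{2} \cdot 453 = \frac{453 \sqrt{218}}{2}$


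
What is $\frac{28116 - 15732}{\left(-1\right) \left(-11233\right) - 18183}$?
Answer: $- \frac{6192}{3475} \approx -1.7819$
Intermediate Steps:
$\frac{28116 - 15732}{\left(-1\right) \left(-11233\right) - 18183} = \frac{12384}{11233 - 18183} = \frac{12384}{-6950} = 12384 \left(- \frac{1}{6950}\right) = - \frac{6192}{3475}$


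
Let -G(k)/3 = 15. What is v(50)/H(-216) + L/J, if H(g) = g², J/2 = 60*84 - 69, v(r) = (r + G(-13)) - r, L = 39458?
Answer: 34083427/8589888 ≈ 3.9679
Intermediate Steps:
G(k) = -45 (G(k) = -3*15 = -45)
v(r) = -45 (v(r) = (r - 45) - r = (-45 + r) - r = -45)
J = 9942 (J = 2*(60*84 - 69) = 2*(5040 - 69) = 2*4971 = 9942)
v(50)/H(-216) + L/J = -45/((-216)²) + 39458/9942 = -45/46656 + 39458*(1/9942) = -45*1/46656 + 19729/4971 = -5/5184 + 19729/4971 = 34083427/8589888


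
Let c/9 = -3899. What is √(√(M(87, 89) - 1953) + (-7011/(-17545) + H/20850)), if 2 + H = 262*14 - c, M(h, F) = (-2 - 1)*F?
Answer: √(444039327782 + 393224856200*I*√555)/443410 ≈ 4.9714 + 4.7388*I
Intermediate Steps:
c = -35091 (c = 9*(-3899) = -35091)
M(h, F) = -3*F
H = 38757 (H = -2 + (262*14 - 1*(-35091)) = -2 + (3668 + 35091) = -2 + 38759 = 38757)
√(√(M(87, 89) - 1953) + (-7011/(-17545) + H/20850)) = √(√(-3*89 - 1953) + (-7011/(-17545) + 38757/20850)) = √(√(-267 - 1953) + (-7011*(-1/17545) + 38757*(1/20850))) = √(√(-2220) + (7011/17545 + 12919/6950)) = √(2*I*√555 + 55078061/24387550) = √(55078061/24387550 + 2*I*√555)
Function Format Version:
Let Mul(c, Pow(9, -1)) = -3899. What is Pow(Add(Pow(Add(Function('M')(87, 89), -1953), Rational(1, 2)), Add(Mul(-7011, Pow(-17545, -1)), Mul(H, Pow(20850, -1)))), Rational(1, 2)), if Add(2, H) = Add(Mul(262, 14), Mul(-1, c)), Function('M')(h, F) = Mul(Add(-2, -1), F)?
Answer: Mul(Rational(1, 443410), Pow(Add(444039327782, Mul(393224856200, I, Pow(555, Rational(1, 2)))), Rational(1, 2))) ≈ Add(4.9714, Mul(4.7388, I))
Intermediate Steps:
c = -35091 (c = Mul(9, -3899) = -35091)
Function('M')(h, F) = Mul(-3, F)
H = 38757 (H = Add(-2, Add(Mul(262, 14), Mul(-1, -35091))) = Add(-2, Add(3668, 35091)) = Add(-2, 38759) = 38757)
Pow(Add(Pow(Add(Function('M')(87, 89), -1953), Rational(1, 2)), Add(Mul(-7011, Pow(-17545, -1)), Mul(H, Pow(20850, -1)))), Rational(1, 2)) = Pow(Add(Pow(Add(Mul(-3, 89), -1953), Rational(1, 2)), Add(Mul(-7011, Pow(-17545, -1)), Mul(38757, Pow(20850, -1)))), Rational(1, 2)) = Pow(Add(Pow(Add(-267, -1953), Rational(1, 2)), Add(Mul(-7011, Rational(-1, 17545)), Mul(38757, Rational(1, 20850)))), Rational(1, 2)) = Pow(Add(Pow(-2220, Rational(1, 2)), Add(Rational(7011, 17545), Rational(12919, 6950))), Rational(1, 2)) = Pow(Add(Mul(2, I, Pow(555, Rational(1, 2))), Rational(55078061, 24387550)), Rational(1, 2)) = Pow(Add(Rational(55078061, 24387550), Mul(2, I, Pow(555, Rational(1, 2)))), Rational(1, 2))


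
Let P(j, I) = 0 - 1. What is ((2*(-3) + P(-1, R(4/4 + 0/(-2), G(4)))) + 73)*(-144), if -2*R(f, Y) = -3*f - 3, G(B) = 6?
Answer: -9504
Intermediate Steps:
R(f, Y) = 3/2 + 3*f/2 (R(f, Y) = -(-3*f - 3)/2 = -(-3 - 3*f)/2 = 3/2 + 3*f/2)
P(j, I) = -1
((2*(-3) + P(-1, R(4/4 + 0/(-2), G(4)))) + 73)*(-144) = ((2*(-3) - 1) + 73)*(-144) = ((-6 - 1) + 73)*(-144) = (-7 + 73)*(-144) = 66*(-144) = -9504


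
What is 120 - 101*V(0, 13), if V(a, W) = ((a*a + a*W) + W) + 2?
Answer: -1395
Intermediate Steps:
V(a, W) = 2 + W + a² + W*a (V(a, W) = ((a² + W*a) + W) + 2 = (W + a² + W*a) + 2 = 2 + W + a² + W*a)
120 - 101*V(0, 13) = 120 - 101*(2 + 13 + 0² + 13*0) = 120 - 101*(2 + 13 + 0 + 0) = 120 - 101*15 = 120 - 1515 = -1395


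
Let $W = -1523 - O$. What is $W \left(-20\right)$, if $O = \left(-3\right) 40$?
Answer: $28060$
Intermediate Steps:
$O = -120$
$W = -1403$ ($W = -1523 - -120 = -1523 + 120 = -1403$)
$W \left(-20\right) = \left(-1403\right) \left(-20\right) = 28060$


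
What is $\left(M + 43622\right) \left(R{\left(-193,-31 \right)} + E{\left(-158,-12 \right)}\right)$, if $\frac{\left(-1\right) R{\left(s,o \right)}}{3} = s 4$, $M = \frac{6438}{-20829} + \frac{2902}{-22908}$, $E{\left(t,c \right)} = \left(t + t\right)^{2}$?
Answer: $\frac{177217855961345402}{39762561} \approx 4.4569 \cdot 10^{9}$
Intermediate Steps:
$E{\left(t,c \right)} = 4 t^{2}$ ($E{\left(t,c \right)} = \left(2 t\right)^{2} = 4 t^{2}$)
$M = - \frac{34654577}{79525122}$ ($M = 6438 \left(- \frac{1}{20829}\right) + 2902 \left(- \frac{1}{22908}\right) = - \frac{2146}{6943} - \frac{1451}{11454} = - \frac{34654577}{79525122} \approx -0.43577$)
$R{\left(s,o \right)} = - 12 s$ ($R{\left(s,o \right)} = - 3 s 4 = - 3 \cdot 4 s = - 12 s$)
$\left(M + 43622\right) \left(R{\left(-193,-31 \right)} + E{\left(-158,-12 \right)}\right) = \left(- \frac{34654577}{79525122} + 43622\right) \left(\left(-12\right) \left(-193\right) + 4 \left(-158\right)^{2}\right) = \frac{3469010217307 \left(2316 + 4 \cdot 24964\right)}{79525122} = \frac{3469010217307 \left(2316 + 99856\right)}{79525122} = \frac{3469010217307}{79525122} \cdot 102172 = \frac{177217855961345402}{39762561}$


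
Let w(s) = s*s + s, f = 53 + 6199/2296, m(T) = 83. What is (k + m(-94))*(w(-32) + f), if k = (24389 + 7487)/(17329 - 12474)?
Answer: 1046018287479/11147080 ≈ 93838.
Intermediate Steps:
k = 31876/4855 ≈ 6.5656
f = 127887/2296 (f = 53 + 6199*(1/2296) = 53 + 6199/2296 = 127887/2296 ≈ 55.700)
w(s) = s + s² (w(s) = s² + s = s + s²)
(k + m(-94))*(w(-32) + f) = (31876/4855 + 83)*(-32*(1 - 32) + 127887/2296) = 434841*(-32*(-31) + 127887/2296)/4855 = 434841*(992 + 127887/2296)/4855 = (434841/4855)*(2405519/2296) = 1046018287479/11147080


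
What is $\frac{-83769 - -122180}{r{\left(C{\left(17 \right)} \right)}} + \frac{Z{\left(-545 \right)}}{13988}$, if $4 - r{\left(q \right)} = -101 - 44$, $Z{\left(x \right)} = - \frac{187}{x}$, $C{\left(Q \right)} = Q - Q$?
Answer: $\frac{292824749923}{1135895540} \approx 257.79$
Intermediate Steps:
$C{\left(Q \right)} = 0$
$r{\left(q \right)} = 149$ ($r{\left(q \right)} = 4 - \left(-101 - 44\right) = 4 - -145 = 4 + 145 = 149$)
$\frac{-83769 - -122180}{r{\left(C{\left(17 \right)} \right)}} + \frac{Z{\left(-545 \right)}}{13988} = \frac{-83769 - -122180}{149} + \frac{\left(-187\right) \frac{1}{-545}}{13988} = \left(-83769 + 122180\right) \frac{1}{149} + \left(-187\right) \left(- \frac{1}{545}\right) \frac{1}{13988} = 38411 \cdot \frac{1}{149} + \frac{187}{545} \cdot \frac{1}{13988} = \frac{38411}{149} + \frac{187}{7623460} = \frac{292824749923}{1135895540}$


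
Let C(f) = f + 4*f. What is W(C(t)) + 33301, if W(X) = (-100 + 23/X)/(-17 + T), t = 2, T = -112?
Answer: 42959267/1290 ≈ 33302.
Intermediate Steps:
C(f) = 5*f
W(X) = 100/129 - 23/(129*X) (W(X) = (-100 + 23/X)/(-17 - 112) = (-100 + 23/X)/(-129) = (-100 + 23/X)*(-1/129) = 100/129 - 23/(129*X))
W(C(t)) + 33301 = (-23 + 100*(5*2))/(129*((5*2))) + 33301 = (1/129)*(-23 + 100*10)/10 + 33301 = (1/129)*(⅒)*(-23 + 1000) + 33301 = (1/129)*(⅒)*977 + 33301 = 977/1290 + 33301 = 42959267/1290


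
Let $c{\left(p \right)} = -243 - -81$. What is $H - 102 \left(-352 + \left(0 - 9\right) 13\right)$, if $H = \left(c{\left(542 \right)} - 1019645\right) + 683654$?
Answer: $-288315$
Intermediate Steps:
$c{\left(p \right)} = -162$ ($c{\left(p \right)} = -243 + 81 = -162$)
$H = -336153$ ($H = \left(-162 - 1019645\right) + 683654 = -1019807 + 683654 = -336153$)
$H - 102 \left(-352 + \left(0 - 9\right) 13\right) = -336153 - 102 \left(-352 + \left(0 - 9\right) 13\right) = -336153 - 102 \left(-352 - 117\right) = -336153 - 102 \left(-469\right) = -336153 - -47838 = -336153 + 47838 = -288315$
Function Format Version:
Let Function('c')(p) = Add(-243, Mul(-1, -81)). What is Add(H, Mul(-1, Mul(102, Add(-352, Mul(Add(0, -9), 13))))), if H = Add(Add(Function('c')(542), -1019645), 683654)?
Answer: -288315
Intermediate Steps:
Function('c')(p) = -162 (Function('c')(p) = Add(-243, 81) = -162)
H = -336153 (H = Add(Add(-162, -1019645), 683654) = Add(-1019807, 683654) = -336153)
Add(H, Mul(-1, Mul(102, Add(-352, Mul(Add(0, -9), 13))))) = Add(-336153, Mul(-1, Mul(102, Add(-352, Mul(Add(0, -9), 13))))) = Add(-336153, Mul(-1, Mul(102, Add(-352, Mul(-9, 13))))) = Add(-336153, Mul(-1, Mul(102, Add(-352, -117)))) = Add(-336153, Mul(-1, Mul(102, -469))) = Add(-336153, Mul(-1, -47838)) = Add(-336153, 47838) = -288315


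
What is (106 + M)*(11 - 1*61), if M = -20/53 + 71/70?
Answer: -1978115/371 ≈ -5331.8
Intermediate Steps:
M = 2363/3710 (M = -20*1/53 + 71*(1/70) = -20/53 + 71/70 = 2363/3710 ≈ 0.63693)
(106 + M)*(11 - 1*61) = (106 + 2363/3710)*(11 - 1*61) = 395623*(11 - 61)/3710 = (395623/3710)*(-50) = -1978115/371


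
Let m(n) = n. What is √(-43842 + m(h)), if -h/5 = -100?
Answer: I*√43342 ≈ 208.19*I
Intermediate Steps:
h = 500 (h = -5*(-100) = 500)
√(-43842 + m(h)) = √(-43842 + 500) = √(-43342) = I*√43342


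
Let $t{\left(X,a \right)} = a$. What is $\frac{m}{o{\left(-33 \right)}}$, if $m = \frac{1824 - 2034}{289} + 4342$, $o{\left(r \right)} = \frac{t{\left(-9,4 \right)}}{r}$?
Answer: $- \frac{10350681}{289} \approx -35816.0$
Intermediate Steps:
$o{\left(r \right)} = \frac{4}{r}$
$m = \frac{1254628}{289}$ ($m = \left(1824 - 2034\right) \frac{1}{289} + 4342 = \left(-210\right) \frac{1}{289} + 4342 = - \frac{210}{289} + 4342 = \frac{1254628}{289} \approx 4341.3$)
$\frac{m}{o{\left(-33 \right)}} = \frac{1254628}{289 \frac{4}{-33}} = \frac{1254628}{289 \cdot 4 \left(- \frac{1}{33}\right)} = \frac{1254628}{289 \left(- \frac{4}{33}\right)} = \frac{1254628}{289} \left(- \frac{33}{4}\right) = - \frac{10350681}{289}$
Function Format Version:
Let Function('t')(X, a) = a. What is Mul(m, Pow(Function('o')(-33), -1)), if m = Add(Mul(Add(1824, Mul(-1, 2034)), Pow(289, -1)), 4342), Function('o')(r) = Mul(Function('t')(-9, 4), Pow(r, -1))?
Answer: Rational(-10350681, 289) ≈ -35816.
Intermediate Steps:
Function('o')(r) = Mul(4, Pow(r, -1))
m = Rational(1254628, 289) (m = Add(Mul(Add(1824, -2034), Rational(1, 289)), 4342) = Add(Mul(-210, Rational(1, 289)), 4342) = Add(Rational(-210, 289), 4342) = Rational(1254628, 289) ≈ 4341.3)
Mul(m, Pow(Function('o')(-33), -1)) = Mul(Rational(1254628, 289), Pow(Mul(4, Pow(-33, -1)), -1)) = Mul(Rational(1254628, 289), Pow(Mul(4, Rational(-1, 33)), -1)) = Mul(Rational(1254628, 289), Pow(Rational(-4, 33), -1)) = Mul(Rational(1254628, 289), Rational(-33, 4)) = Rational(-10350681, 289)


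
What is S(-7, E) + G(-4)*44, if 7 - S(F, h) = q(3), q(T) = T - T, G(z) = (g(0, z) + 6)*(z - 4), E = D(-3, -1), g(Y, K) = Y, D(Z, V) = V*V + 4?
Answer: -2105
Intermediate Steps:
D(Z, V) = 4 + V**2 (D(Z, V) = V**2 + 4 = 4 + V**2)
E = 5 (E = 4 + (-1)**2 = 4 + 1 = 5)
G(z) = -24 + 6*z (G(z) = (0 + 6)*(z - 4) = 6*(-4 + z) = -24 + 6*z)
q(T) = 0
S(F, h) = 7 (S(F, h) = 7 - 1*0 = 7 + 0 = 7)
S(-7, E) + G(-4)*44 = 7 + (-24 + 6*(-4))*44 = 7 + (-24 - 24)*44 = 7 - 48*44 = 7 - 2112 = -2105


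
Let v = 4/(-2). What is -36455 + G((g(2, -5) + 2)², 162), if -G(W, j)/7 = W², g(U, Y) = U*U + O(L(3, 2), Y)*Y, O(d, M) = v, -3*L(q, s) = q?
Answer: -495207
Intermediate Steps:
L(q, s) = -q/3
v = -2 (v = 4*(-½) = -2)
O(d, M) = -2
g(U, Y) = U² - 2*Y (g(U, Y) = U*U - 2*Y = U² - 2*Y)
G(W, j) = -7*W²
-36455 + G((g(2, -5) + 2)², 162) = -36455 - 7*((2² - 2*(-5)) + 2)⁴ = -36455 - 7*((4 + 10) + 2)⁴ = -36455 - 7*(14 + 2)⁴ = -36455 - 7*(16²)² = -36455 - 7*256² = -36455 - 7*65536 = -36455 - 458752 = -495207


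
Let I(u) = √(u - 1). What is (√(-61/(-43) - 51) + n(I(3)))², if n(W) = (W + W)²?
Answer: 620/43 + 32*I*√22919/43 ≈ 14.419 + 112.66*I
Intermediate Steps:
I(u) = √(-1 + u)
n(W) = 4*W² (n(W) = (2*W)² = 4*W²)
(√(-61/(-43) - 51) + n(I(3)))² = (√(-61/(-43) - 51) + 4*(√(-1 + 3))²)² = (√(-61*(-1/43) - 51) + 4*(√2)²)² = (√(61/43 - 51) + 4*2)² = (√(-2132/43) + 8)² = (2*I*√22919/43 + 8)² = (8 + 2*I*√22919/43)²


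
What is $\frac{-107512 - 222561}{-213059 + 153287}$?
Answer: $\frac{330073}{59772} \approx 5.5222$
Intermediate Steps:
$\frac{-107512 - 222561}{-213059 + 153287} = - \frac{330073}{-59772} = \left(-330073\right) \left(- \frac{1}{59772}\right) = \frac{330073}{59772}$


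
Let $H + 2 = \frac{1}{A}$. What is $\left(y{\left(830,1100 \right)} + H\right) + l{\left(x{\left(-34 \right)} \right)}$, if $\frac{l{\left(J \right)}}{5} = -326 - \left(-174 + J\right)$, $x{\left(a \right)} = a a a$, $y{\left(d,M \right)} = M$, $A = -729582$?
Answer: $\frac{143624053355}{729582} \approx 1.9686 \cdot 10^{5}$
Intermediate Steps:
$H = - \frac{1459165}{729582}$ ($H = -2 + \frac{1}{-729582} = -2 - \frac{1}{729582} = - \frac{1459165}{729582} \approx -2.0$)
$x{\left(a \right)} = a^{3}$ ($x{\left(a \right)} = a^{2} a = a^{3}$)
$l{\left(J \right)} = -760 - 5 J$ ($l{\left(J \right)} = 5 \left(-326 - \left(-174 + J\right)\right) = 5 \left(-152 - J\right) = -760 - 5 J$)
$\left(y{\left(830,1100 \right)} + H\right) + l{\left(x{\left(-34 \right)} \right)} = \left(1100 - \frac{1459165}{729582}\right) - \left(760 + 5 \left(-34\right)^{3}\right) = \frac{801081035}{729582} - -195760 = \frac{801081035}{729582} + \left(-760 + 196520\right) = \frac{801081035}{729582} + 195760 = \frac{143624053355}{729582}$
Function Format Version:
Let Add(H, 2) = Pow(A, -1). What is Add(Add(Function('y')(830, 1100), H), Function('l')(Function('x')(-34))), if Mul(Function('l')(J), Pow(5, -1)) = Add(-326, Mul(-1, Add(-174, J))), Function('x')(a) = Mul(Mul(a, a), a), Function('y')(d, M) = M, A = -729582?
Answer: Rational(143624053355, 729582) ≈ 1.9686e+5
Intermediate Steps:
H = Rational(-1459165, 729582) (H = Add(-2, Pow(-729582, -1)) = Add(-2, Rational(-1, 729582)) = Rational(-1459165, 729582) ≈ -2.0000)
Function('x')(a) = Pow(a, 3) (Function('x')(a) = Mul(Pow(a, 2), a) = Pow(a, 3))
Function('l')(J) = Add(-760, Mul(-5, J)) (Function('l')(J) = Mul(5, Add(-326, Mul(-1, Add(-174, J)))) = Mul(5, Add(-326, Add(174, Mul(-1, J)))) = Mul(5, Add(-152, Mul(-1, J))) = Add(-760, Mul(-5, J)))
Add(Add(Function('y')(830, 1100), H), Function('l')(Function('x')(-34))) = Add(Add(1100, Rational(-1459165, 729582)), Add(-760, Mul(-5, Pow(-34, 3)))) = Add(Rational(801081035, 729582), Add(-760, Mul(-5, -39304))) = Add(Rational(801081035, 729582), Add(-760, 196520)) = Add(Rational(801081035, 729582), 195760) = Rational(143624053355, 729582)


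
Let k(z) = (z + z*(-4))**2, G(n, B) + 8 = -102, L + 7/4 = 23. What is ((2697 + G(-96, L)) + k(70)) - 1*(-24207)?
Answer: 70894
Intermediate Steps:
L = 85/4 (L = -7/4 + 23 = 85/4 ≈ 21.250)
G(n, B) = -110 (G(n, B) = -8 - 102 = -110)
k(z) = 9*z**2 (k(z) = (z - 4*z)**2 = (-3*z)**2 = 9*z**2)
((2697 + G(-96, L)) + k(70)) - 1*(-24207) = ((2697 - 110) + 9*70**2) - 1*(-24207) = (2587 + 9*4900) + 24207 = (2587 + 44100) + 24207 = 46687 + 24207 = 70894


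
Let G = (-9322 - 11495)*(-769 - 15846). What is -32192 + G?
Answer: 345842263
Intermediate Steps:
G = 345874455 (G = -20817*(-16615) = 345874455)
-32192 + G = -32192 + 345874455 = 345842263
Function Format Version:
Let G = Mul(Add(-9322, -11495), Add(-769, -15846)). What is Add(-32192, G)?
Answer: 345842263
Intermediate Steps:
G = 345874455 (G = Mul(-20817, -16615) = 345874455)
Add(-32192, G) = Add(-32192, 345874455) = 345842263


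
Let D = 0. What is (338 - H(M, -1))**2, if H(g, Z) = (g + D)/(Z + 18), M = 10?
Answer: 32901696/289 ≈ 1.1385e+5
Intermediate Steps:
H(g, Z) = g/(18 + Z) (H(g, Z) = (g + 0)/(Z + 18) = g/(18 + Z))
(338 - H(M, -1))**2 = (338 - 10/(18 - 1))**2 = (338 - 10/17)**2 = (5736/17)**2 = 32901696/289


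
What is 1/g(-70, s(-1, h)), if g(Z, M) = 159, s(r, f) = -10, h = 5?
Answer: 1/159 ≈ 0.0062893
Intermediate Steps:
1/g(-70, s(-1, h)) = 1/159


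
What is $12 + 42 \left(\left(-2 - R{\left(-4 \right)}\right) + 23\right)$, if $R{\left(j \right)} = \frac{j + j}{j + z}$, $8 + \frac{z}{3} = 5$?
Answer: $\frac{11286}{13} \approx 868.15$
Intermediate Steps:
$z = -9$ ($z = -24 + 3 \cdot 5 = -24 + 15 = -9$)
$R{\left(j \right)} = \frac{2 j}{-9 + j}$ ($R{\left(j \right)} = \frac{j + j}{j - 9} = \frac{2 j}{-9 + j}$)
$12 + 42 \left(\left(-2 - R{\left(-4 \right)}\right) + 23\right) = 12 + 42 \left(\left(-2 - 2 \left(-4\right) \frac{1}{-9 - 4}\right) + 23\right) = 12 + 42 \left(\left(-2 - 2 \left(-4\right) \frac{1}{-13}\right) + 23\right) = 12 + 42 \left(\left(-2 - 2 \left(-4\right) \left(- \frac{1}{13}\right)\right) + 23\right) = 12 + 42 \left(\left(-2 - \frac{8}{13}\right) + 23\right) = 12 + 42 \left(- \frac{34}{13} + 23\right) = 12 + 42 \cdot \frac{265}{13} = 12 + \frac{11130}{13} = \frac{11286}{13}$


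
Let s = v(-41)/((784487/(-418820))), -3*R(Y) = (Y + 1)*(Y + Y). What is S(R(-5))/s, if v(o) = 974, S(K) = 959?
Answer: -752323033/407930680 ≈ -1.8442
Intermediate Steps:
R(Y) = -2*Y*(1 + Y)/3 (R(Y) = -(Y + 1)*(Y + Y)/3 = -(1 + Y)*2*Y/3 = -2*Y*(1 + Y)/3)
s = -407930680/784487 (s = 974/((784487/(-418820))) = 974/((784487*(-1/418820))) = 974/(-784487/418820) = 974*(-418820/784487) = -407930680/784487 ≈ -520.00)
S(R(-5))/s = 959/(-407930680/784487) = 959*(-784487/407930680) = -752323033/407930680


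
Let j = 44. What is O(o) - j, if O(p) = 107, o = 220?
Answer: 63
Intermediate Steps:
O(o) - j = 107 - 1*44 = 107 - 44 = 63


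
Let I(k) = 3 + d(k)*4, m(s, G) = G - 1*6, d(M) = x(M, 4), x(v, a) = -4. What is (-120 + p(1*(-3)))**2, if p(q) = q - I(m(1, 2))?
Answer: 12100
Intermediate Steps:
d(M) = -4
m(s, G) = -6 + G (m(s, G) = G - 6 = -6 + G)
I(k) = -13 (I(k) = 3 - 4*4 = 3 - 16 = -13)
p(q) = 13 + q (p(q) = q - 1*(-13) = q + 13 = 13 + q)
(-120 + p(1*(-3)))**2 = (-120 + (13 + 1*(-3)))**2 = (-120 + (13 - 3))**2 = (-120 + 10)**2 = (-110)**2 = 12100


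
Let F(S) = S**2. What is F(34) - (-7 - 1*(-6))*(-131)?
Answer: 1025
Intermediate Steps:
F(34) - (-7 - 1*(-6))*(-131) = 34**2 - (-7 - 1*(-6))*(-131) = 1156 - (-7 + 6)*(-131) = 1156 - (-1)*(-131) = 1156 - 1*131 = 1156 - 131 = 1025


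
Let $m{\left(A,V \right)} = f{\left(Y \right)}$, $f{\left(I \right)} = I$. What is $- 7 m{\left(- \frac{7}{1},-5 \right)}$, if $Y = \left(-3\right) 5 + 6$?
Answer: $63$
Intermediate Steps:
$Y = -9$ ($Y = -15 + 6 = -9$)
$m{\left(A,V \right)} = -9$
$- 7 m{\left(- \frac{7}{1},-5 \right)} = \left(-7\right) \left(-9\right) = 63$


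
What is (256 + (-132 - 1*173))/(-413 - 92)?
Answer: 49/505 ≈ 0.097030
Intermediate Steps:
(256 + (-132 - 1*173))/(-413 - 92) = (256 + (-132 - 173))/(-505) = (256 - 305)*(-1/505) = -49*(-1/505) = 49/505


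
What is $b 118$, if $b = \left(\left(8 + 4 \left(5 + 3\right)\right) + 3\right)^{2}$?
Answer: $218182$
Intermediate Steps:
$b = 1849$ ($b = \left(\left(8 + 4 \cdot 8\right) + 3\right)^{2} = \left(\left(8 + 32\right) + 3\right)^{2} = \left(40 + 3\right)^{2} = 43^{2} = 1849$)
$b 118 = 1849 \cdot 118 = 218182$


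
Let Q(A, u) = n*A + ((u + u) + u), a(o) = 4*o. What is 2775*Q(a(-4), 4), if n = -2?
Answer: 122100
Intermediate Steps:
Q(A, u) = -2*A + 3*u (Q(A, u) = -2*A + ((u + u) + u) = -2*A + (2*u + u) = -2*A + 3*u)
2775*Q(a(-4), 4) = 2775*(-8*(-4) + 3*4) = 2775*(-2*(-16) + 12) = 2775*(32 + 12) = 2775*44 = 122100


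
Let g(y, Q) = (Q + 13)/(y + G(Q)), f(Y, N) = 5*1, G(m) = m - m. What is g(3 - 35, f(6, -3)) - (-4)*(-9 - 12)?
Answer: -1353/16 ≈ -84.563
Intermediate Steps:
G(m) = 0
f(Y, N) = 5
g(y, Q) = (13 + Q)/y (g(y, Q) = (Q + 13)/(y + 0) = (13 + Q)/y)
g(3 - 35, f(6, -3)) - (-4)*(-9 - 12) = (13 + 5)/(3 - 35) - (-4)*(-9 - 12) = 18/(-32) - (-4)*(-21) = -1/32*18 - 1*84 = -9/16 - 84 = -1353/16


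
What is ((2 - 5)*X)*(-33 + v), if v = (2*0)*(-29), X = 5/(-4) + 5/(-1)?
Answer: -2475/4 ≈ -618.75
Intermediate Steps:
X = -25/4 (X = 5*(-¼) + 5*(-1) = -5/4 - 5 = -25/4 ≈ -6.2500)
v = 0 (v = 0*(-29) = 0)
((2 - 5)*X)*(-33 + v) = ((2 - 5)*(-25/4))*(-33 + 0) = -3*(-25/4)*(-33) = (75/4)*(-33) = -2475/4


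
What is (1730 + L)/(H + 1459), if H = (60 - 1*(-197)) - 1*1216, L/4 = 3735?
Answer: 1667/50 ≈ 33.340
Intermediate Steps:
L = 14940 (L = 4*3735 = 14940)
H = -959 (H = (60 + 197) - 1216 = 257 - 1216 = -959)
(1730 + L)/(H + 1459) = (1730 + 14940)/(-959 + 1459) = 16670/500 = 16670*(1/500) = 1667/50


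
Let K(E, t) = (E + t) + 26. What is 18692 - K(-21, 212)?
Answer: 18475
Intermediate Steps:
K(E, t) = 26 + E + t
18692 - K(-21, 212) = 18692 - (26 - 21 + 212) = 18692 - 1*217 = 18692 - 217 = 18475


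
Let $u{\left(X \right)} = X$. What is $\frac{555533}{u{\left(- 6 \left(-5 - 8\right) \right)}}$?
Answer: $\frac{555533}{78} \approx 7122.2$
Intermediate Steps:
$\frac{555533}{u{\left(- 6 \left(-5 - 8\right) \right)}} = \frac{555533}{\left(-6\right) \left(-5 - 8\right)} = \frac{555533}{\left(-6\right) \left(-13\right)} = \frac{555533}{78}$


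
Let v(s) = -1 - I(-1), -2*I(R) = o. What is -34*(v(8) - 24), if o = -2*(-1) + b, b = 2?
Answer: 782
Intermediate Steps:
o = 4 (o = -2*(-1) + 2 = 2 + 2 = 4)
I(R) = -2 (I(R) = -1/2*4 = -2)
v(s) = 1 (v(s) = -1 - 1*(-2) = -1 + 2 = 1)
-34*(v(8) - 24) = -34*(1 - 24) = -34*(-23) = 782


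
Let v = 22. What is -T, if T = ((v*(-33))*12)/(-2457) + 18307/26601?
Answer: -10249193/2420691 ≈ -4.2340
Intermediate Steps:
T = 10249193/2420691 (T = ((22*(-33))*12)/(-2457) + 18307/26601 = -726*12*(-1/2457) + 18307*(1/26601) = -8712*(-1/2457) + 18307/26601 = 968/273 + 18307/26601 = 10249193/2420691 ≈ 4.2340)
-T = -1*10249193/2420691 = -10249193/2420691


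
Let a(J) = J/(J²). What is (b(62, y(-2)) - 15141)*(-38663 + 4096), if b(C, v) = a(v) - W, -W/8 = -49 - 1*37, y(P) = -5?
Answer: 2735839782/5 ≈ 5.4717e+8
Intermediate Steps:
a(J) = 1/J (a(J) = J/J² = 1/J)
W = 688 (W = -8*(-49 - 1*37) = -8*(-49 - 37) = -8*(-86) = 688)
b(C, v) = -688 + 1/v (b(C, v) = 1/v - 1*688 = 1/v - 688 = -688 + 1/v)
(b(62, y(-2)) - 15141)*(-38663 + 4096) = ((-688 + 1/(-5)) - 15141)*(-38663 + 4096) = ((-688 - ⅕) - 15141)*(-34567) = (-3441/5 - 15141)*(-34567) = -79146/5*(-34567) = 2735839782/5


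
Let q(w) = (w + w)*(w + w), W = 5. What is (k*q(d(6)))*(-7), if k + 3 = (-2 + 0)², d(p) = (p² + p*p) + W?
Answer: -166012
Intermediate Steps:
d(p) = 5 + 2*p² (d(p) = (p² + p*p) + 5 = (p² + p²) + 5 = 2*p² + 5 = 5 + 2*p²)
k = 1 (k = -3 + (-2 + 0)² = -3 + (-2)² = -3 + 4 = 1)
q(w) = 4*w² (q(w) = (2*w)*(2*w) = 4*w²)
(k*q(d(6)))*(-7) = (1*(4*(5 + 2*6²)²))*(-7) = (1*(4*(5 + 2*36)²))*(-7) = (1*(4*(5 + 72)²))*(-7) = (1*(4*77²))*(-7) = (1*(4*5929))*(-7) = (1*23716)*(-7) = 23716*(-7) = -166012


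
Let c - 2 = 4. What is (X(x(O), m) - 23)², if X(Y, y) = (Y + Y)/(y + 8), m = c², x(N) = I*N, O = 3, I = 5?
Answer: 241081/484 ≈ 498.10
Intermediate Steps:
c = 6 (c = 2 + 4 = 6)
x(N) = 5*N
m = 36 (m = 6² = 36)
X(Y, y) = 2*Y/(8 + y) (X(Y, y) = (2*Y)/(8 + y) = 2*Y/(8 + y))
(X(x(O), m) - 23)² = (2*(5*3)/(8 + 36) - 23)² = (2*15/44 - 23)² = (2*15*(1/44) - 23)² = (15/22 - 23)² = (-491/22)² = 241081/484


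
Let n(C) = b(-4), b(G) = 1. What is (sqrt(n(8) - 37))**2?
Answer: -36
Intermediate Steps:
n(C) = 1
(sqrt(n(8) - 37))**2 = (sqrt(1 - 37))**2 = (sqrt(-36))**2 = (6*I)**2 = -36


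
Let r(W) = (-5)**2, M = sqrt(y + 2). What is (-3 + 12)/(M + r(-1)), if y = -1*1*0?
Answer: 225/623 - 9*sqrt(2)/623 ≈ 0.34073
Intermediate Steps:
y = 0 (y = -1*0 = 0)
M = sqrt(2) (M = sqrt(0 + 2) = sqrt(2) ≈ 1.4142)
r(W) = 25
(-3 + 12)/(M + r(-1)) = (-3 + 12)/(sqrt(2) + 25) = 9/(25 + sqrt(2))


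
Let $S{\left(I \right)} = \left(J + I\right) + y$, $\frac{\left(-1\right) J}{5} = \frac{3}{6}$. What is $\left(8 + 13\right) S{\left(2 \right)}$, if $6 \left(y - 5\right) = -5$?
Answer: $77$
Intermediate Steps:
$y = \frac{25}{6}$ ($y = 5 + \frac{1}{6} \left(-5\right) = 5 - \frac{5}{6} = \frac{25}{6} \approx 4.1667$)
$J = - \frac{5}{2}$ ($J = - 5 \cdot \frac{3}{6} = - 5 \cdot 3 \cdot \frac{1}{6} = \left(-5\right) \frac{1}{2} = - \frac{5}{2} \approx -2.5$)
$S{\left(I \right)} = \frac{5}{3} + I$ ($S{\left(I \right)} = \left(- \frac{5}{2} + I\right) + \frac{25}{6} = \frac{5}{3} + I$)
$\left(8 + 13\right) S{\left(2 \right)} = \left(8 + 13\right) \left(\frac{5}{3} + 2\right) = 21 \cdot \frac{11}{3} = 77$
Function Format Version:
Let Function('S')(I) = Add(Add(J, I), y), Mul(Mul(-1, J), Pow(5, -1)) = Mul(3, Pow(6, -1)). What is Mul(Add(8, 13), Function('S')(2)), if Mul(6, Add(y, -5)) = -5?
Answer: 77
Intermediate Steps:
y = Rational(25, 6) (y = Add(5, Mul(Rational(1, 6), -5)) = Add(5, Rational(-5, 6)) = Rational(25, 6) ≈ 4.1667)
J = Rational(-5, 2) (J = Mul(-5, Mul(3, Pow(6, -1))) = Mul(-5, Mul(3, Rational(1, 6))) = Mul(-5, Rational(1, 2)) = Rational(-5, 2) ≈ -2.5000)
Function('S')(I) = Add(Rational(5, 3), I) (Function('S')(I) = Add(Add(Rational(-5, 2), I), Rational(25, 6)) = Add(Rational(5, 3), I))
Mul(Add(8, 13), Function('S')(2)) = Mul(Add(8, 13), Add(Rational(5, 3), 2)) = Mul(21, Rational(11, 3)) = 77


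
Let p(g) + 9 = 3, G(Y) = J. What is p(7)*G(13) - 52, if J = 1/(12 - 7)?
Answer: -266/5 ≈ -53.200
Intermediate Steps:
J = ⅕ (J = 1/5 = ⅕ ≈ 0.20000)
G(Y) = ⅕
p(g) = -6 (p(g) = -9 + 3 = -6)
p(7)*G(13) - 52 = -6*⅕ - 52 = -6/5 - 52 = -266/5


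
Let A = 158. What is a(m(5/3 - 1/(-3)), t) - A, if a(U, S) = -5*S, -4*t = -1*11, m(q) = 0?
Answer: -687/4 ≈ -171.75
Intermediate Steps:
t = 11/4 (t = -(-1)*11/4 = -¼*(-11) = 11/4 ≈ 2.7500)
a(m(5/3 - 1/(-3)), t) - A = -5*11/4 - 1*158 = -55/4 - 158 = -687/4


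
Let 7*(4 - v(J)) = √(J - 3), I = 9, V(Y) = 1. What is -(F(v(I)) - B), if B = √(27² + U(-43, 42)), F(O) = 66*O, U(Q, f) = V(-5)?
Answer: -264 + √730 + 66*√6/7 ≈ -213.89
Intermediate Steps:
U(Q, f) = 1
v(J) = 4 - √(-3 + J)/7 (v(J) = 4 - √(J - 3)/7 = 4 - √(-3 + J)/7)
B = √730 (B = √(27² + 1) = √(729 + 1) = √730 ≈ 27.019)
-(F(v(I)) - B) = -(66*(4 - √(-3 + 9)/7) - √730) = -(66*(4 - √6/7) - √730) = -((264 - 66*√6/7) - √730) = -(264 - √730 - 66*√6/7) = -264 + √730 + 66*√6/7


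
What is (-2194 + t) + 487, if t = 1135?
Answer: -572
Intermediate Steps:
(-2194 + t) + 487 = (-2194 + 1135) + 487 = -1059 + 487 = -572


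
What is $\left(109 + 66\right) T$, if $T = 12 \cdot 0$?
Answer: $0$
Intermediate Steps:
$T = 0$
$\left(109 + 66\right) T = \left(109 + 66\right) 0 = 175 \cdot 0 = 0$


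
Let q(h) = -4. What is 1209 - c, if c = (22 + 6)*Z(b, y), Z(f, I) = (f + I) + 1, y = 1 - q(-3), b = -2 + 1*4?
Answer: 985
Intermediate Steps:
b = 2 (b = -2 + 4 = 2)
y = 5 (y = 1 - 1*(-4) = 1 + 4 = 5)
Z(f, I) = 1 + I + f (Z(f, I) = (I + f) + 1 = 1 + I + f)
c = 224 (c = (22 + 6)*(1 + 5 + 2) = 28*8 = 224)
1209 - c = 1209 - 1*224 = 1209 - 224 = 985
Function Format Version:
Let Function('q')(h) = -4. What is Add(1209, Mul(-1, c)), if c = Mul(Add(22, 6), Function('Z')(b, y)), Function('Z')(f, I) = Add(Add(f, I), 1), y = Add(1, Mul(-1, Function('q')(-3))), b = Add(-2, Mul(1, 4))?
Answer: 985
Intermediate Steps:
b = 2 (b = Add(-2, 4) = 2)
y = 5 (y = Add(1, Mul(-1, -4)) = Add(1, 4) = 5)
Function('Z')(f, I) = Add(1, I, f) (Function('Z')(f, I) = Add(Add(I, f), 1) = Add(1, I, f))
c = 224 (c = Mul(Add(22, 6), Add(1, 5, 2)) = Mul(28, 8) = 224)
Add(1209, Mul(-1, c)) = Add(1209, Mul(-1, 224)) = Add(1209, -224) = 985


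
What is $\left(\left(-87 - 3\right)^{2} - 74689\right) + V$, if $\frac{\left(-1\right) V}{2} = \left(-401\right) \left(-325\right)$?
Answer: $-327239$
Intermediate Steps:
$V = -260650$ ($V = - 2 \left(\left(-401\right) \left(-325\right)\right) = \left(-2\right) 130325 = -260650$)
$\left(\left(-87 - 3\right)^{2} - 74689\right) + V = \left(\left(-87 - 3\right)^{2} - 74689\right) - 260650 = \left(\left(-90\right)^{2} - 74689\right) - 260650 = \left(8100 - 74689\right) - 260650 = -66589 - 260650 = -327239$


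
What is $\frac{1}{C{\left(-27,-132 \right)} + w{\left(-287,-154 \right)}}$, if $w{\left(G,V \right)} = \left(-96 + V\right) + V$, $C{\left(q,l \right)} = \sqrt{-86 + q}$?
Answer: $- \frac{404}{163329} - \frac{i \sqrt{113}}{163329} \approx -0.0024735 - 6.5084 \cdot 10^{-5} i$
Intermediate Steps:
$w{\left(G,V \right)} = -96 + 2 V$
$\frac{1}{C{\left(-27,-132 \right)} + w{\left(-287,-154 \right)}} = \frac{1}{\sqrt{-86 - 27} + \left(-96 + 2 \left(-154\right)\right)} = \frac{1}{\sqrt{-113} - 404} = \frac{1}{i \sqrt{113} - 404} = \frac{1}{-404 + i \sqrt{113}}$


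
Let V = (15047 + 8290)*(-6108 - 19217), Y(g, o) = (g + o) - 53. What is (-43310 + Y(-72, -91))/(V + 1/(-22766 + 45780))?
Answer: 1001707364/13601493208349 ≈ 7.3647e-5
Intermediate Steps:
Y(g, o) = -53 + g + o
V = -591009525 (V = 23337*(-25325) = -591009525)
(-43310 + Y(-72, -91))/(V + 1/(-22766 + 45780)) = (-43310 + (-53 - 72 - 91))/(-591009525 + 1/(-22766 + 45780)) = (-43310 - 216)/(-591009525 + 1/23014) = -43526/(-591009525 + 1/23014) = -43526/(-13601493208349/23014) = -43526*(-23014/13601493208349) = 1001707364/13601493208349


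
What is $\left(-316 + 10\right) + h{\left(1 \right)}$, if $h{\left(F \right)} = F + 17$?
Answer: $-288$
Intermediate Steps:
$h{\left(F \right)} = 17 + F$
$\left(-316 + 10\right) + h{\left(1 \right)} = \left(-316 + 10\right) + \left(17 + 1\right) = -306 + 18 = -288$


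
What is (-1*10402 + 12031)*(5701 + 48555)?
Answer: 88383024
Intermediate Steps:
(-1*10402 + 12031)*(5701 + 48555) = (-10402 + 12031)*54256 = 1629*54256 = 88383024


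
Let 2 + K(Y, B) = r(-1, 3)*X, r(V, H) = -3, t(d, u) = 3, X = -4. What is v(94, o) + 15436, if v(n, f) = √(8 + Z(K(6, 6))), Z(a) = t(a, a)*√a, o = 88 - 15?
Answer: 15436 + √(8 + 3*√10) ≈ 15440.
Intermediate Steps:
o = 73
K(Y, B) = 10 (K(Y, B) = -2 - 3*(-4) = -2 + 12 = 10)
Z(a) = 3*√a
v(n, f) = √(8 + 3*√10)
v(94, o) + 15436 = √(8 + 3*√10) + 15436 = 15436 + √(8 + 3*√10)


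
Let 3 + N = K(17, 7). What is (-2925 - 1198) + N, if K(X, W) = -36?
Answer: -4162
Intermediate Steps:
N = -39 (N = -3 - 36 = -39)
(-2925 - 1198) + N = (-2925 - 1198) - 39 = -4123 - 39 = -4162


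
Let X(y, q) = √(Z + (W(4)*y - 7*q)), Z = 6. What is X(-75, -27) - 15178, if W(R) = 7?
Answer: -15178 + I*√330 ≈ -15178.0 + 18.166*I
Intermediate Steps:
X(y, q) = √(6 - 7*q + 7*y) (X(y, q) = √(6 + (7*y - 7*q)) = √(6 + (-7*q + 7*y)) = √(6 - 7*q + 7*y))
X(-75, -27) - 15178 = √(6 - 7*(-27) + 7*(-75)) - 15178 = √(6 + 189 - 525) - 15178 = √(-330) - 15178 = I*√330 - 15178 = -15178 + I*√330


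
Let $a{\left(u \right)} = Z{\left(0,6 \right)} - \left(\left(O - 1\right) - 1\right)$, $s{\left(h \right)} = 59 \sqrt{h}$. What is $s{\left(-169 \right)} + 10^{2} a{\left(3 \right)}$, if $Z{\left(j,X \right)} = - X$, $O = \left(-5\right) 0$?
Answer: $-400 + 767 i \approx -400.0 + 767.0 i$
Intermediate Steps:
$O = 0$
$a{\left(u \right)} = -4$ ($a{\left(u \right)} = \left(-1\right) 6 - \left(\left(0 - 1\right) - 1\right) = -6 - \left(-1 - 1\right) = -6 - -2 = -6 + 2 = -4$)
$s{\left(-169 \right)} + 10^{2} a{\left(3 \right)} = 59 \sqrt{-169} + 10^{2} \left(-4\right) = 59 \cdot 13 i + 100 \left(-4\right) = 767 i - 400 = -400 + 767 i$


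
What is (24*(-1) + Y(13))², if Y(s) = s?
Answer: 121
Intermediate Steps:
(24*(-1) + Y(13))² = (24*(-1) + 13)² = (-24 + 13)² = (-11)² = 121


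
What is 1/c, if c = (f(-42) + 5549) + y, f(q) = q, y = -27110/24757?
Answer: 24757/136309689 ≈ 0.00018162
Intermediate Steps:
y = -27110/24757 (y = -27110*1/24757 = -27110/24757 ≈ -1.0950)
c = 136309689/24757 (c = (-42 + 5549) - 27110/24757 = 5507 - 27110/24757 = 136309689/24757 ≈ 5505.9)
1/c = 1/(136309689/24757) = 24757/136309689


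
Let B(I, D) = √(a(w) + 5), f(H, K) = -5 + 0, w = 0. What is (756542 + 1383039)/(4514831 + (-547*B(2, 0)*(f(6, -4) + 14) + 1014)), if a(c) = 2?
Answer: 9662016160945/20392686412522 + 10533157263*√7/20392686412522 ≈ 0.47516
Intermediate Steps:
f(H, K) = -5
B(I, D) = √7 (B(I, D) = √(2 + 5) = √7)
(756542 + 1383039)/(4514831 + (-547*B(2, 0)*(f(6, -4) + 14) + 1014)) = (756542 + 1383039)/(4514831 + (-547*√7*(-5 + 14) + 1014)) = 2139581/(4514831 + (-547*√7*9 + 1014)) = 2139581/(4514831 + (-4923*√7 + 1014)) = 2139581/(4514831 + (1014 - 4923*√7)) = 2139581/(4515845 - 4923*√7)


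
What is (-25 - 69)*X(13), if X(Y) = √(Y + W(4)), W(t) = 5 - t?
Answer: -94*√14 ≈ -351.72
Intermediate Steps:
X(Y) = √(1 + Y) (X(Y) = √(Y + (5 - 1*4)) = √(Y + (5 - 4)) = √(Y + 1) = √(1 + Y))
(-25 - 69)*X(13) = (-25 - 69)*√(1 + 13) = -94*√14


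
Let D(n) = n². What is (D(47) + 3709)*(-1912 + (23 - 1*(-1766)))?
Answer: -727914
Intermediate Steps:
(D(47) + 3709)*(-1912 + (23 - 1*(-1766))) = (47² + 3709)*(-1912 + (23 - 1*(-1766))) = (2209 + 3709)*(-1912 + (23 + 1766)) = 5918*(-1912 + 1789) = 5918*(-123) = -727914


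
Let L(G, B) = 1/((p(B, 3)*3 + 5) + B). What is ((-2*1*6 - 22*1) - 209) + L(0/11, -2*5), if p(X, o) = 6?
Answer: -3158/13 ≈ -242.92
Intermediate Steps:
L(G, B) = 1/(23 + B) (L(G, B) = 1/((6*3 + 5) + B) = 1/((18 + 5) + B) = 1/(23 + B))
((-2*1*6 - 22*1) - 209) + L(0/11, -2*5) = ((-2*1*6 - 22*1) - 209) + 1/(23 - 2*5) = ((-2*6 - 22) - 209) + 1/(23 - 10) = ((-12 - 22) - 209) + 1/13 = (-34 - 209) + 1/13 = -243 + 1/13 = -3158/13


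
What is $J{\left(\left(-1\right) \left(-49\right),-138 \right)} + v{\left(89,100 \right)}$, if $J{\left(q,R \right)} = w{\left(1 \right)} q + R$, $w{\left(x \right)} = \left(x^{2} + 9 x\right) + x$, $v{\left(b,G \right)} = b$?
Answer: $490$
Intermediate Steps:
$w{\left(x \right)} = x^{2} + 10 x$
$J{\left(q,R \right)} = R + 11 q$ ($J{\left(q,R \right)} = 1 \left(10 + 1\right) q + R = 1 \cdot 11 q + R = 11 q + R = R + 11 q$)
$J{\left(\left(-1\right) \left(-49\right),-138 \right)} + v{\left(89,100 \right)} = \left(-138 + 11 \left(\left(-1\right) \left(-49\right)\right)\right) + 89 = \left(-138 + 11 \cdot 49\right) + 89 = \left(-138 + 539\right) + 89 = 401 + 89 = 490$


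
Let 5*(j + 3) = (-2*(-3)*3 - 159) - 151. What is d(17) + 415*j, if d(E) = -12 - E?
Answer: -25510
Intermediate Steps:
j = -307/5 (j = -3 + ((-2*(-3)*3 - 159) - 151)/5 = -3 + ((6*3 - 159) - 151)/5 = -3 + ((18 - 159) - 151)/5 = -3 + (-141 - 151)/5 = -3 + (⅕)*(-292) = -3 - 292/5 = -307/5 ≈ -61.400)
d(17) + 415*j = (-12 - 1*17) + 415*(-307/5) = (-12 - 17) - 25481 = -29 - 25481 = -25510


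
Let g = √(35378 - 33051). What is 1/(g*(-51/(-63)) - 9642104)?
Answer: -4252167864/40999844769473353 - 357*√2327/40999844769473353 ≈ -1.0371e-7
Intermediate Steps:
g = √2327 ≈ 48.239
1/(g*(-51/(-63)) - 9642104) = 1/(√2327*(-51/(-63)) - 9642104) = 1/(√2327*(-51*(-1/63)) - 9642104) = 1/(√2327*(17/21) - 9642104) = 1/(17*√2327/21 - 9642104) = 1/(-9642104 + 17*√2327/21)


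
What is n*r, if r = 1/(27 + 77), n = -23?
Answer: -23/104 ≈ -0.22115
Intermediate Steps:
r = 1/104 ≈ 0.0096154
n*r = -23*1/104 = -23/104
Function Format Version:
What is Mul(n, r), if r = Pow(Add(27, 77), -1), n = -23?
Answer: Rational(-23, 104) ≈ -0.22115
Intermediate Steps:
r = Rational(1, 104) (r = Pow(104, -1) = Rational(1, 104) ≈ 0.0096154)
Mul(n, r) = Mul(-23, Rational(1, 104)) = Rational(-23, 104)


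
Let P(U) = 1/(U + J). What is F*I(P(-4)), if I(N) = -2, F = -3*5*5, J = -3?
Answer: 150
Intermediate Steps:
P(U) = 1/(-3 + U) (P(U) = 1/(U - 3) = 1/(-3 + U))
F = -75 (F = -15*5 = -75)
F*I(P(-4)) = -75*(-2) = 150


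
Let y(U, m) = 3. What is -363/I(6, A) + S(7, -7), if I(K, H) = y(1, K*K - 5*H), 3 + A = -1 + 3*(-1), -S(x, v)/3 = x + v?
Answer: -121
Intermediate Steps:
S(x, v) = -3*v - 3*x (S(x, v) = -3*(x + v) = -3*(v + x) = -3*v - 3*x)
A = -7 (A = -3 + (-1 + 3*(-1)) = -3 + (-1 - 3) = -3 - 4 = -7)
I(K, H) = 3
-363/I(6, A) + S(7, -7) = -363/3 + (-3*(-7) - 3*7) = -363*⅓ + (21 - 21) = -121 + 0 = -121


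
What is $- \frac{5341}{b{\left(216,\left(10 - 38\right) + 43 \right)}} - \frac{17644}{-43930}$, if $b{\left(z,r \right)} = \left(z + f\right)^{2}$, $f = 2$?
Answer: $\frac{2770107}{9576740} \approx 0.28925$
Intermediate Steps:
$b{\left(z,r \right)} = \left(2 + z\right)^{2}$ ($b{\left(z,r \right)} = \left(z + 2\right)^{2} = \left(2 + z\right)^{2}$)
$- \frac{5341}{b{\left(216,\left(10 - 38\right) + 43 \right)}} - \frac{17644}{-43930} = - \frac{5341}{\left(2 + 216\right)^{2}} - \frac{17644}{-43930} = - \frac{5341}{218^{2}} - - \frac{8822}{21965} = - \frac{5341}{47524} + \frac{8822}{21965} = \left(-5341\right) \frac{1}{47524} + \frac{8822}{21965} = - \frac{49}{436} + \frac{8822}{21965} = \frac{2770107}{9576740}$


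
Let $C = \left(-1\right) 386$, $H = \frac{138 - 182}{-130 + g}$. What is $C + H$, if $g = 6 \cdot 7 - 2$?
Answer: $- \frac{17348}{45} \approx -385.51$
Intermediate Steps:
$g = 40$ ($g = 42 - 2 = 40$)
$H = \frac{22}{45}$ ($H = \frac{138 - 182}{-130 + 40} = - \frac{44}{-90} = \left(-44\right) \left(- \frac{1}{90}\right) = \frac{22}{45} \approx 0.48889$)
$C = -386$
$C + H = -386 + \frac{22}{45} = - \frac{17348}{45}$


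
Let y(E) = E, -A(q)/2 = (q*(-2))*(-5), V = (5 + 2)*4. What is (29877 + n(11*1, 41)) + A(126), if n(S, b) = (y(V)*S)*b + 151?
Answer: 40136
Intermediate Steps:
V = 28 (V = 7*4 = 28)
A(q) = -20*q (A(q) = -2*q*(-2)*(-5) = -2*(-2*q)*(-5) = -20*q)
n(S, b) = 151 + 28*S*b (n(S, b) = (28*S)*b + 151 = 28*S*b + 151 = 151 + 28*S*b)
(29877 + n(11*1, 41)) + A(126) = (29877 + (151 + 28*(11*1)*41)) - 20*126 = (29877 + (151 + 28*11*41)) - 2520 = (29877 + (151 + 12628)) - 2520 = (29877 + 12779) - 2520 = 42656 - 2520 = 40136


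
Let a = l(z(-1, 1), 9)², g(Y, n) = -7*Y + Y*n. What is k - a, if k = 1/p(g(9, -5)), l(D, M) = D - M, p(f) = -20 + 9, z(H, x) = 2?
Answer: -540/11 ≈ -49.091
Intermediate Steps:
p(f) = -11
a = 49 (a = (2 - 1*9)² = (2 - 9)² = (-7)² = 49)
k = -1/11 (k = 1/(-11) = -1/11 ≈ -0.090909)
k - a = -1/11 - 1*49 = -1/11 - 49 = -540/11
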